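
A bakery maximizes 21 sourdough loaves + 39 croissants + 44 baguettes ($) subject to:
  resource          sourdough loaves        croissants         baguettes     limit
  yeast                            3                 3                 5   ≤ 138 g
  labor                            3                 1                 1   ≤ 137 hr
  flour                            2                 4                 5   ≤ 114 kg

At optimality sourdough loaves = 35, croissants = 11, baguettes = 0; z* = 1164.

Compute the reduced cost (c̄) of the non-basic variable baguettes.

-6

Binding: yeast and flour. Non-binding: labor (21 unused).
Since labor is not tight, its dual is 0.
From A_Bᵀ y = c: 3·y_yeast + 2·y_flour = 21; 3·y_yeast + 4·y_flour = 39.
Solving: y_yeast = 1, y_flour = 9.
Reduced cost of baguettes: c₃ − yᵀa₃ = 44 − (1·5 + 9·5) = 44 − 50 = -6.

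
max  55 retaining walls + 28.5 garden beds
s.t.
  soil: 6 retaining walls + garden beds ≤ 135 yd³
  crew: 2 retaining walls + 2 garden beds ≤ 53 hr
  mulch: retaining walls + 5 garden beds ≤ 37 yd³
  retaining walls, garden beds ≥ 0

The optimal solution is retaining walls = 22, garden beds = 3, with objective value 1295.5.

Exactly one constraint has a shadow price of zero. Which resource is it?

crew

soil: 135/135 (binding)
crew: 50/53 (slack 3)
mulch: 37/37 (binding)
By complementary slackness, a constraint with positive slack has shadow price 0 → crew.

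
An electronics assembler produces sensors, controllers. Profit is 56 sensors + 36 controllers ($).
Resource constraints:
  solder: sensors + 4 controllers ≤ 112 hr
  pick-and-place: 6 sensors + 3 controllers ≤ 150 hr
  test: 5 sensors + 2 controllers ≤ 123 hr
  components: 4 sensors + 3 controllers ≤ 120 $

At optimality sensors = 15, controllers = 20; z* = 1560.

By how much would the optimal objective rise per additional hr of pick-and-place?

Binding: pick-and-place and components. Non-binding: solder (17 unused), test (8 unused).
Since solder, test are not tight, their duals are 0.
The binding rows give the dual system: 6·y_pick-and-place + 4·y_components = 56 and 3·y_pick-and-place + 3·y_components = 36.
This yields shadow prices y_pick-and-place = 4, y_components = 8.
Shadow price of pick-and-place = 4.

4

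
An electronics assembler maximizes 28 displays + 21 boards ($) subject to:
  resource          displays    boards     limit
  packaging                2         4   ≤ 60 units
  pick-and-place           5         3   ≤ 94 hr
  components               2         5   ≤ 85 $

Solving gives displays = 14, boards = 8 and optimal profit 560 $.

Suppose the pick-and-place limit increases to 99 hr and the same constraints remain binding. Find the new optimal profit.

Check each constraint at x*: packaging 60/60 (tight); pick-and-place 94/94 (tight); components 68/85 (slack 17).
Slack constraints have shadow price 0 (complementary slackness).
The binding rows give the dual system: 2·y_packaging + 5·y_pick-and-place = 28 and 4·y_packaging + 3·y_pick-and-place = 21.
This yields shadow prices y_packaging = 1.5, y_pick-and-place = 5.
Δz = y_pick-and-place·Δb = 5 × (5) = 25, so new z* = 560 + 25 = 585.

585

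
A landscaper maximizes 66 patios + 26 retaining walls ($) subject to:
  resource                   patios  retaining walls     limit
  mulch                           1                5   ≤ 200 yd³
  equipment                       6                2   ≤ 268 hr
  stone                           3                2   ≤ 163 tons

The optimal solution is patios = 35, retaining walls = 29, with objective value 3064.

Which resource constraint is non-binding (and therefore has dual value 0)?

mulch

mulch: 180/200 (slack 20)
equipment: 268/268 (binding)
stone: 163/163 (binding)
By complementary slackness, a constraint with positive slack has shadow price 0 → mulch.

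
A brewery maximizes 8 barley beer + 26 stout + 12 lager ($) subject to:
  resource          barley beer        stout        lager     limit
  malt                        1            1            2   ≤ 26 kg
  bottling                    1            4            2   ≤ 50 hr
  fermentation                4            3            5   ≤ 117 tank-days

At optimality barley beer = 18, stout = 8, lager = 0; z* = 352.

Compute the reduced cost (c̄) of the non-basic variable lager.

Check each constraint at x*: malt 26/26 (tight); bottling 50/50 (tight); fermentation 96/117 (slack 21).
Since fermentation is not tight, its dual is 0.
The binding rows give the dual system: 1·y_malt + 1·y_bottling = 8 and 1·y_malt + 4·y_bottling = 26.
Solving: y_malt = 2, y_bottling = 6.
Reduced cost of lager: c₃ − yᵀa₃ = 12 − (2·2 + 6·2) = 12 − 16 = -4.

-4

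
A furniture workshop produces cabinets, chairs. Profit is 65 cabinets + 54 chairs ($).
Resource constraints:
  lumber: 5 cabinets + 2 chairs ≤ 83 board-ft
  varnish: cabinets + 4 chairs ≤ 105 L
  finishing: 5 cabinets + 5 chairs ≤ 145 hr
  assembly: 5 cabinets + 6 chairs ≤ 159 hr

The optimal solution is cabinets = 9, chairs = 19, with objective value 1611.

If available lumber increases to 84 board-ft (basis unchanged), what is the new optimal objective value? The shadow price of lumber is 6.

1617

Δb = 1, so new z* = 1611 + (6)·(1) = 1611 + 6 = 1617.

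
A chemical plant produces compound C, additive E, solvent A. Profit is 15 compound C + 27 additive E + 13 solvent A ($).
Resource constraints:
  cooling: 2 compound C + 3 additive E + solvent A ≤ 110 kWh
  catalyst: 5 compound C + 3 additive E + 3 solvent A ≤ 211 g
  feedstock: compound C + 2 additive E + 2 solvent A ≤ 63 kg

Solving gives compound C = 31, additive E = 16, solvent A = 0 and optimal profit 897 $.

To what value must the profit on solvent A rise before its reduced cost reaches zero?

At the optimum: cooling uses 110 of 110 (binding); catalyst uses 203 of 211 (slack = 8); feedstock uses 63 of 63 (binding).
Since catalyst is not tight, its dual is 0.
From A_Bᵀ y = c: 2·y_cooling + 1·y_feedstock = 15; 3·y_cooling + 2·y_feedstock = 27.
This yields shadow prices y_cooling = 3, y_feedstock = 9.
solvent A enters the basis when its profit ≥ yᵀa₃ = 3·1 + 9·2 = 21.

21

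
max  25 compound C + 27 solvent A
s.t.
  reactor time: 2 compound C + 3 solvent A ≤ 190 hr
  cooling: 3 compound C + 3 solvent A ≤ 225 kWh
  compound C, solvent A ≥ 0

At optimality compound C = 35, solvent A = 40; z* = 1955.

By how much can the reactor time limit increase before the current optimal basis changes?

35

Binding constraints: reactor time, cooling. The basis is B = [[2,3],[3,3]] with det -3.
Per unit increase in reactor time, x* moves by d = (-1, 1).
The basis stays optimal until compound C reaches 0; allowable increase = 35 hr.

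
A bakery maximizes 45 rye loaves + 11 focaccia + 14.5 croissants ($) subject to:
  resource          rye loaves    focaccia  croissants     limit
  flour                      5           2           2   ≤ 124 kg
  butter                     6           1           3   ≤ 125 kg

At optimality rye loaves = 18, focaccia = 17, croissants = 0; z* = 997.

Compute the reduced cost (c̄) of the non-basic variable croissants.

Check each constraint at x*: flour 124/124 (tight); butter 125/125 (tight).
The binding rows give the dual system: 5·y_flour + 6·y_butter = 45 and 2·y_flour + 1·y_butter = 11.
This yields shadow prices y_flour = 3, y_butter = 5.
Reduced cost of croissants: c₃ − yᵀa₃ = 14.5 − (3·2 + 5·3) = 14.5 − 21 = -6.5.

-6.5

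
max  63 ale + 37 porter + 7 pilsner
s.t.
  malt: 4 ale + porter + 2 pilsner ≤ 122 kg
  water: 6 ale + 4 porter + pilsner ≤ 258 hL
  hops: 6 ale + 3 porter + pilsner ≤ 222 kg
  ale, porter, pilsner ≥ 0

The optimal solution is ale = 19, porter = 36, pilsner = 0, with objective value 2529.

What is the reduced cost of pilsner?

Binding: water and hops. Non-binding: malt (10 unused).
By complementary slackness, y = 0 for the non-binding constraint.
The binding rows give the dual system: 6·y_water + 6·y_hops = 63 and 4·y_water + 3·y_hops = 37.
→ y_water = 5.5 and y_hops = 5.
Reduced cost of pilsner: c₃ − yᵀa₃ = 7 − (5.5·1 + 5·1) = 7 − 10.5 = -3.5.

-3.5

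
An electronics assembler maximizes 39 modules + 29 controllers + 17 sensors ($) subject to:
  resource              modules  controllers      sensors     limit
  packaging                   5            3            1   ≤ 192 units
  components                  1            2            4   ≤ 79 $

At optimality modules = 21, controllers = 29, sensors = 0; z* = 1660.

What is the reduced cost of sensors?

Both packaging and components are binding at x*.
Dual feasibility on the basic columns requires 5·y_packaging + 1·y_components = 39, 3·y_packaging + 2·y_components = 29.
→ y_packaging = 7 and y_components = 4.
Reduced cost of sensors: c₃ − yᵀa₃ = 17 − (7·1 + 4·4) = 17 − 23 = -6.

-6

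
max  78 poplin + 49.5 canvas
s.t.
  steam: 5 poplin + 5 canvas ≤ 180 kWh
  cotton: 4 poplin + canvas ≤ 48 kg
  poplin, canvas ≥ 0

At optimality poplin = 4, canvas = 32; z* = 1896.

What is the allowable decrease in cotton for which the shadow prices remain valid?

12

Binding constraints: steam, cotton. The basis is B = [[5,5],[4,1]] with det -15.
Per unit decrease in cotton, x* moves by d = (-0.3333, 0.3333).
The basis stays optimal until poplin reaches 0; allowable decrease = 12 kg.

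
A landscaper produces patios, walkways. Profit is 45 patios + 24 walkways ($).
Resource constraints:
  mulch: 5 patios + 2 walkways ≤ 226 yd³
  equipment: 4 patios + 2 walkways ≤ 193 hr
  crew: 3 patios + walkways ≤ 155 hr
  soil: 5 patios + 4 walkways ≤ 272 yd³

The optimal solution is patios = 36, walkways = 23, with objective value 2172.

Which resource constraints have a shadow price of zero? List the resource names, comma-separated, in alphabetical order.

mulch: 226/226 (binding)
equipment: 190/193 (slack 3)
crew: 131/155 (slack 24)
soil: 272/272 (binding)
By complementary slackness, a constraint with positive slack has shadow price 0 → crew, equipment.

crew, equipment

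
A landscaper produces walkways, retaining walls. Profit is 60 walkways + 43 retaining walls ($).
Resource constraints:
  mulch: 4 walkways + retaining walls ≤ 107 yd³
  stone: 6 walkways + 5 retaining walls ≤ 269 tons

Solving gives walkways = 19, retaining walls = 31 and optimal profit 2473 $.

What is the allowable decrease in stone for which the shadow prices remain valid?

Binding constraints: mulch, stone. The basis is B = [[4,1],[6,5]] with det 14.
Per unit decrease in stone, x* moves by d = (0.0714, -0.2857).
The basis stays optimal until retaining walls reaches 0; allowable decrease = 108.5 tons.

108.5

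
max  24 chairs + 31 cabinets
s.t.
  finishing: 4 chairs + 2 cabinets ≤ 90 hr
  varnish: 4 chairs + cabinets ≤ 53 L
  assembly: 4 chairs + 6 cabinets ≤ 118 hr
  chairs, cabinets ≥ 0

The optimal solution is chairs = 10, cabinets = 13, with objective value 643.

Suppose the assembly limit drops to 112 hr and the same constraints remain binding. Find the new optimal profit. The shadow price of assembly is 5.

613

Δb = -6, so new z* = 643 + (5)·(-6) = 643 − 30 = 613.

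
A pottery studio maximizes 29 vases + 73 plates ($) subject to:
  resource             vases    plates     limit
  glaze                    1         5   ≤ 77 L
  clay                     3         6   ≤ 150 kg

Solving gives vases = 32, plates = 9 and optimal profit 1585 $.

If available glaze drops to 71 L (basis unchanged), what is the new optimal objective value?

1555

Check each constraint at x*: glaze 77/77 (tight); clay 150/150 (tight).
Dual feasibility on the basic columns requires 1·y_glaze + 3·y_clay = 29, 5·y_glaze + 6·y_clay = 73.
Solving: y_glaze = 5, y_clay = 8.
Δz = y_glaze·Δb = 5 × (-6) = -30, so new z* = 1585 − 30 = 1555.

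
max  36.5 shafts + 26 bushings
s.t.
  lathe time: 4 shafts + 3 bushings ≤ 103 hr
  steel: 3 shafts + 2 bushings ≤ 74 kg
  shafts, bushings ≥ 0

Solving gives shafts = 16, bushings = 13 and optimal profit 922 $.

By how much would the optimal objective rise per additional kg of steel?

5.5

Check each constraint at x*: lathe time 103/103 (tight); steel 74/74 (tight).
Dual feasibility on the basic columns requires 4·y_lathe time + 3·y_steel = 36.5, 3·y_lathe time + 2·y_steel = 26.
Solving: y_lathe time = 5, y_steel = 5.5.
Shadow price of steel = 5.5.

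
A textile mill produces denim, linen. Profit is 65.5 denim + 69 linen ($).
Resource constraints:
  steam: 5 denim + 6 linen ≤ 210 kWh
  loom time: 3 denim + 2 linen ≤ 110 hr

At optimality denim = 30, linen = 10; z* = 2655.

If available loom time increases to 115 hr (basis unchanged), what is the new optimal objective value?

2685

At the optimum: steam uses 210 of 210 (binding); loom time uses 110 of 110 (binding).
The binding rows give the dual system: 5·y_steam + 3·y_loom time = 65.5 and 6·y_steam + 2·y_loom time = 69.
→ y_steam = 9.5 and y_loom time = 6.
Δz = y_loom time·Δb = 6 × (5) = 30, so new z* = 2655 + 30 = 2685.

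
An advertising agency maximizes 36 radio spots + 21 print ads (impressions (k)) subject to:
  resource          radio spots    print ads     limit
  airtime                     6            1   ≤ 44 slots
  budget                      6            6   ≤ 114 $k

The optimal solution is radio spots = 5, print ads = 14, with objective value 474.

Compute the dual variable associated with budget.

3

Check each constraint at x*: airtime 44/44 (tight); budget 114/114 (tight).
From A_Bᵀ y = c: 6·y_airtime + 6·y_budget = 36; 1·y_airtime + 6·y_budget = 21.
→ y_airtime = 3 and y_budget = 3.
Shadow price of budget = 3.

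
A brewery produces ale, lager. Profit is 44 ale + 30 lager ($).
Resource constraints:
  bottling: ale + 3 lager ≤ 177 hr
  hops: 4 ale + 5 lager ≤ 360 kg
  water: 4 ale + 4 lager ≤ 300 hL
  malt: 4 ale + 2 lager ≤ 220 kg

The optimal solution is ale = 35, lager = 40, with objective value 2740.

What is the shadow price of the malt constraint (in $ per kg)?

7

Binding: water and malt. Non-binding: bottling (22 unused), hops (20 unused).
Since bottling, hops are not tight, their duals are 0.
From A_Bᵀ y = c: 4·y_water + 4·y_malt = 44; 4·y_water + 2·y_malt = 30.
Solving: y_water = 4, y_malt = 7.
Shadow price of malt = 7.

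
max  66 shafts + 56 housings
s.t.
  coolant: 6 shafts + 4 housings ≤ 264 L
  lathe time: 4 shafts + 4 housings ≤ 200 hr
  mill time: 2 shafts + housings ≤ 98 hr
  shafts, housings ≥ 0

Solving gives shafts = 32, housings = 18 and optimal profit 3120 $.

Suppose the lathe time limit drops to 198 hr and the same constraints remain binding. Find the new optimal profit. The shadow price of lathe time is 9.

Δb = -2, so new z* = 3120 + (9)·(-2) = 3120 − 18 = 3102.

3102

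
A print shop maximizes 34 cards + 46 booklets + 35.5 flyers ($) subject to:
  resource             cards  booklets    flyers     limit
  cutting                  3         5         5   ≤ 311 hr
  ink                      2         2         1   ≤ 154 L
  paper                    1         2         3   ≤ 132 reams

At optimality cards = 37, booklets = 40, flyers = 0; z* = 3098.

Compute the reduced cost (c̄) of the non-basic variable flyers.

Binding: cutting and ink. Non-binding: paper (15 unused).
Slack constraints have shadow price 0 (complementary slackness).
From A_Bᵀ y = c: 3·y_cutting + 2·y_ink = 34; 5·y_cutting + 2·y_ink = 46.
Solving: y_cutting = 6, y_ink = 8.
Reduced cost of flyers: c₃ − yᵀa₃ = 35.5 − (6·5 + 8·1) = 35.5 − 38 = -2.5.

-2.5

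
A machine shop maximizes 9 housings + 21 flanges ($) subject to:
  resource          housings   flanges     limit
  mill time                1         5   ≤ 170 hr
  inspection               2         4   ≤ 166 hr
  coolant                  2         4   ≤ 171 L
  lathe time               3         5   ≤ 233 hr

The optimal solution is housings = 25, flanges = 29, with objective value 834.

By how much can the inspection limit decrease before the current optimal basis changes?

Binding constraints: mill time, inspection. The basis is B = [[1,5],[2,4]] with det -6.
Per unit decrease in inspection, x* moves by d = (-0.8333, 0.1667).
The basis stays optimal until housings reaches 0; allowable decrease = 30 hr.

30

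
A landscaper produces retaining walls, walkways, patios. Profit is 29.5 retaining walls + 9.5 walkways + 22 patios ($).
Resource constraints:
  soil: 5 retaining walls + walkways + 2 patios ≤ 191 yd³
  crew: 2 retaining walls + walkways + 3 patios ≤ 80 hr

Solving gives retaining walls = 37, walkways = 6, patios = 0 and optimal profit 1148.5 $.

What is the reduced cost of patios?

Both soil and crew are binding at x*.
The binding rows give the dual system: 5·y_soil + 2·y_crew = 29.5 and 1·y_soil + 1·y_crew = 9.5.
Solving: y_soil = 3.5, y_crew = 6.
Reduced cost of patios: c₃ − yᵀa₃ = 22 − (3.5·2 + 6·3) = 22 − 25 = -3.

-3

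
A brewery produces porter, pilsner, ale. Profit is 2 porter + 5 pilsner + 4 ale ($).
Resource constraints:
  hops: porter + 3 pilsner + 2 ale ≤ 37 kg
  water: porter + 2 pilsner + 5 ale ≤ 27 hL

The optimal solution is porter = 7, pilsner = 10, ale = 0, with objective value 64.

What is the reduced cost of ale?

-3

Check each constraint at x*: hops 37/37 (tight); water 27/27 (tight).
Dual feasibility on the basic columns requires 1·y_hops + 1·y_water = 2, 3·y_hops + 2·y_water = 5.
→ y_hops = 1 and y_water = 1.
Reduced cost of ale: c₃ − yᵀa₃ = 4 − (1·2 + 1·5) = 4 − 7 = -3.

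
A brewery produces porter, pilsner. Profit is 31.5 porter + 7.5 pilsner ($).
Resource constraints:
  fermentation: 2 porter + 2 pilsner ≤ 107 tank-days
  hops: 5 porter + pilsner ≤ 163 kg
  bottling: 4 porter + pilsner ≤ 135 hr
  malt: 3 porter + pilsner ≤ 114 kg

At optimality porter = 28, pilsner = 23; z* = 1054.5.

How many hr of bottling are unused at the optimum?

0

bottling used = 4·28 + 1·23 = 135; slack = 135 − 135 = 0.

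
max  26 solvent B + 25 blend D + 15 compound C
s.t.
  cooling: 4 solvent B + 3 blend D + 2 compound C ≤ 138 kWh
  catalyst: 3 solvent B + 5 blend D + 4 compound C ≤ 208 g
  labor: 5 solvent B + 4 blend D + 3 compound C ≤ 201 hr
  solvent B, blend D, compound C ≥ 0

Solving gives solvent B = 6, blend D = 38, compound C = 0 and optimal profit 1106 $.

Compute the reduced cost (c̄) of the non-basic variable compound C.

At the optimum: cooling uses 138 of 138 (binding); catalyst uses 208 of 208 (binding); labor uses 182 of 201 (slack = 19).
By complementary slackness, y = 0 for the non-binding constraint.
The binding rows give the dual system: 4·y_cooling + 3·y_catalyst = 26 and 3·y_cooling + 5·y_catalyst = 25.
→ y_cooling = 5 and y_catalyst = 2.
Reduced cost of compound C: c₃ − yᵀa₃ = 15 − (5·2 + 2·4) = 15 − 18 = -3.

-3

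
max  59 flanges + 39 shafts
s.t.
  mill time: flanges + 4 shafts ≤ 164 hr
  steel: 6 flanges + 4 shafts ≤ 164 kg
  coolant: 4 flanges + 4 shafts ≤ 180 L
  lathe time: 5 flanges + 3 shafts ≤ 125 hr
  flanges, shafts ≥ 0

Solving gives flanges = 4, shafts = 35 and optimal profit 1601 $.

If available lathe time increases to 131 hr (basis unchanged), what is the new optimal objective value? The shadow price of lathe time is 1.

Δb = 6, so new z* = 1601 + (1)·(6) = 1601 + 6 = 1607.

1607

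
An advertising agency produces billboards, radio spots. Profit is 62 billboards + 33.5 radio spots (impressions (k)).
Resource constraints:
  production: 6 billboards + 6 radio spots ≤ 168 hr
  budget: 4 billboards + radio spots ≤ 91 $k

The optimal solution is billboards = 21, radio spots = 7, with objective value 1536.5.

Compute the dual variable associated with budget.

9.5

Both production and budget are binding at x*.
Dual feasibility on the basic columns requires 6·y_production + 4·y_budget = 62, 6·y_production + 1·y_budget = 33.5.
Solving: y_production = 4, y_budget = 9.5.
Shadow price of budget = 9.5.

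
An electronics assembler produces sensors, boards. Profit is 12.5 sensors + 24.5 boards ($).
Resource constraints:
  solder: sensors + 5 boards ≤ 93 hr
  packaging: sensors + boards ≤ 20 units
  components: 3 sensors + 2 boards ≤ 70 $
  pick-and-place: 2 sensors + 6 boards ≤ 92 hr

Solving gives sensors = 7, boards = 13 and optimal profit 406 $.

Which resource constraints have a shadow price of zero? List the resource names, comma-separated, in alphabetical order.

solder: 72/93 (slack 21)
packaging: 20/20 (binding)
components: 47/70 (slack 23)
pick-and-place: 92/92 (binding)
By complementary slackness, a constraint with positive slack has shadow price 0 → components, solder.

components, solder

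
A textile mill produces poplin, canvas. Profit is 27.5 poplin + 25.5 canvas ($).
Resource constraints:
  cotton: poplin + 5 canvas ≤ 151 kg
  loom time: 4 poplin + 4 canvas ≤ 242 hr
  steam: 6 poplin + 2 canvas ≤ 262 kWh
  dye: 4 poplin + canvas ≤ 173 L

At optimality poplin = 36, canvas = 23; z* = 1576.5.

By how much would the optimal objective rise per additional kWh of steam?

4

Check each constraint at x*: cotton 151/151 (tight); loom time 236/242 (slack 6); steam 262/262 (tight); dye 167/173 (slack 6).
Slack constraints have shadow price 0 (complementary slackness).
Dual feasibility on the basic columns requires 1·y_cotton + 6·y_steam = 27.5, 5·y_cotton + 2·y_steam = 25.5.
Solving: y_cotton = 3.5, y_steam = 4.
Shadow price of steam = 4.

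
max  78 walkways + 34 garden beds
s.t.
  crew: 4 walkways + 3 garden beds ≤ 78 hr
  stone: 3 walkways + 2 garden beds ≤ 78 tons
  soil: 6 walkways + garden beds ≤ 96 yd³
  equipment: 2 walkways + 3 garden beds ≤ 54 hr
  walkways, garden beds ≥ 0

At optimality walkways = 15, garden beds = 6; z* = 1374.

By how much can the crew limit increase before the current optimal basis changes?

5.25

Binding constraints: crew, soil. The basis is B = [[4,3],[6,1]] with det -14.
Per unit increase in crew, x* moves by d = (-0.0714, 0.4286).
The basis stays optimal until equipment becomes binding; allowable increase = 5.25 hr.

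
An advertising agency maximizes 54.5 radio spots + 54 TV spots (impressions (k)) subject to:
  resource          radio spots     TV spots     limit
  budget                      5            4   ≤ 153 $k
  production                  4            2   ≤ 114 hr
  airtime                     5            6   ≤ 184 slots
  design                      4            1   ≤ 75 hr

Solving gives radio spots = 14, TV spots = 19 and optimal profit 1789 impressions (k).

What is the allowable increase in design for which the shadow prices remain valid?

13.3

Binding constraints: airtime, design. The basis is B = [[5,6],[4,1]] with det -19.
Per unit increase in design, x* moves by d = (0.3158, -0.2632).
The basis stays optimal until budget becomes binding; allowable increase = 13.3 hr.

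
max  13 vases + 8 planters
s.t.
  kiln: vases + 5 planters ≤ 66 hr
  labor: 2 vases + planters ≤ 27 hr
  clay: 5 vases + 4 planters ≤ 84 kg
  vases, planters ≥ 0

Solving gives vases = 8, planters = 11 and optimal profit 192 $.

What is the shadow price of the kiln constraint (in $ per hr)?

Binding: labor and clay. Non-binding: kiln (3 unused).
By complementary slackness, y = 0 for the non-binding constraint.
Dual feasibility on the basic columns requires 2·y_labor + 5·y_clay = 13, 1·y_labor + 4·y_clay = 8.
This yields shadow prices y_labor = 4, y_clay = 1.
Shadow price of kiln = 0.

0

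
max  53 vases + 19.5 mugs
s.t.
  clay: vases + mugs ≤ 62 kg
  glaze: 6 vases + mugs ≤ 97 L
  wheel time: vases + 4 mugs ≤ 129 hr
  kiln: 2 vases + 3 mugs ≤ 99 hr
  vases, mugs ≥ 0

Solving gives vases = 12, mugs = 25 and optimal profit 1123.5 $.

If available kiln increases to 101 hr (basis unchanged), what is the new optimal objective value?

1131.5

At the optimum: clay uses 37 of 62 (slack = 25); glaze uses 97 of 97 (binding); wheel time uses 112 of 129 (slack = 17); kiln uses 99 of 99 (binding).
By complementary slackness, y = 0 for the non-binding constraints.
Dual feasibility on the basic columns requires 6·y_glaze + 2·y_kiln = 53, 1·y_glaze + 3·y_kiln = 19.5.
→ y_glaze = 7.5 and y_kiln = 4.
Δz = y_kiln·Δb = 4 × (2) = 8, so new z* = 1123.5 + 8 = 1131.5.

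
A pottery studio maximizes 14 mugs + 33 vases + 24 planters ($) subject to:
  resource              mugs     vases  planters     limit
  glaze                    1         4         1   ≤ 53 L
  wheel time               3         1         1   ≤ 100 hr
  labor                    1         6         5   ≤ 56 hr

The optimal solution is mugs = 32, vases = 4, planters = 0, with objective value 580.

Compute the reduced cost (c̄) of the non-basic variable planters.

-4

At the optimum: glaze uses 48 of 53 (slack = 5); wheel time uses 100 of 100 (binding); labor uses 56 of 56 (binding).
By complementary slackness, y = 0 for the non-binding constraint.
From A_Bᵀ y = c: 3·y_wheel time + 1·y_labor = 14; 1·y_wheel time + 6·y_labor = 33.
Solving: y_wheel time = 3, y_labor = 5.
Reduced cost of planters: c₃ − yᵀa₃ = 24 − (3·1 + 5·5) = 24 − 28 = -4.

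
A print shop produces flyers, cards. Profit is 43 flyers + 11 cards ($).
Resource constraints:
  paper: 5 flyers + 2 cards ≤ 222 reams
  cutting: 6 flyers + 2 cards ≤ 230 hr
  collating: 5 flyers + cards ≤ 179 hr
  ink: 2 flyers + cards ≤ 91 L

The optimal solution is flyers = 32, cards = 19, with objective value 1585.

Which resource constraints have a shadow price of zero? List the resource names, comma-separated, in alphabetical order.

paper: 198/222 (slack 24)
cutting: 230/230 (binding)
collating: 179/179 (binding)
ink: 83/91 (slack 8)
By complementary slackness, a constraint with positive slack has shadow price 0 → ink, paper.

ink, paper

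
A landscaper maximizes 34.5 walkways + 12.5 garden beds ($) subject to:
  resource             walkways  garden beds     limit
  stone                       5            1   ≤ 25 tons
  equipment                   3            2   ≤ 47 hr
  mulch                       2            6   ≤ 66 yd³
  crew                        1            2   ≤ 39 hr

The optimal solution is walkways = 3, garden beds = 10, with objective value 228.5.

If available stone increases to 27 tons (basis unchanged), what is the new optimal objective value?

241.5

Binding: stone and mulch. Non-binding: equipment (18 unused), crew (16 unused).
Since equipment, crew are not tight, their duals are 0.
From A_Bᵀ y = c: 5·y_stone + 2·y_mulch = 34.5; 1·y_stone + 6·y_mulch = 12.5.
Solving: y_stone = 6.5, y_mulch = 1.
Δz = y_stone·Δb = 6.5 × (2) = 13, so new z* = 228.5 + 13 = 241.5.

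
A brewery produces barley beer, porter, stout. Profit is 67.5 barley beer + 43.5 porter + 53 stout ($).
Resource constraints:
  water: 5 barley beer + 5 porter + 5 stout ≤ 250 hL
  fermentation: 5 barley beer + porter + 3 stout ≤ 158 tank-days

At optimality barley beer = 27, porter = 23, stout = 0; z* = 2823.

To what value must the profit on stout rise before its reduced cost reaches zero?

Check each constraint at x*: water 250/250 (tight); fermentation 158/158 (tight).
Dual feasibility on the basic columns requires 5·y_water + 5·y_fermentation = 67.5, 5·y_water + 1·y_fermentation = 43.5.
→ y_water = 7.5 and y_fermentation = 6.
stout enters the basis when its profit ≥ yᵀa₃ = 7.5·5 + 6·3 = 55.5.

55.5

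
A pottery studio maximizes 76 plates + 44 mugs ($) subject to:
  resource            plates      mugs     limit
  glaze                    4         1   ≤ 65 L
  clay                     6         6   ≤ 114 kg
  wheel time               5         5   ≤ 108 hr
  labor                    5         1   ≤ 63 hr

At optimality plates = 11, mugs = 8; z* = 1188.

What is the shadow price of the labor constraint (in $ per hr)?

8

Check each constraint at x*: glaze 52/65 (slack 13); clay 114/114 (tight); wheel time 95/108 (slack 13); labor 63/63 (tight).
Since glaze, wheel time are not tight, their duals are 0.
Dual feasibility on the basic columns requires 6·y_clay + 5·y_labor = 76, 6·y_clay + 1·y_labor = 44.
This yields shadow prices y_clay = 6, y_labor = 8.
Shadow price of labor = 8.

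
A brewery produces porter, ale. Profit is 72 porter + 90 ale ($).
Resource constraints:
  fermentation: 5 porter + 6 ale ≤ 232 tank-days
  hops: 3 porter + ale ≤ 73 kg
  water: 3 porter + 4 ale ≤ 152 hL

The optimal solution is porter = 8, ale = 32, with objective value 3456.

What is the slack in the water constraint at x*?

water used = 3·8 + 4·32 = 152; slack = 152 − 152 = 0.

0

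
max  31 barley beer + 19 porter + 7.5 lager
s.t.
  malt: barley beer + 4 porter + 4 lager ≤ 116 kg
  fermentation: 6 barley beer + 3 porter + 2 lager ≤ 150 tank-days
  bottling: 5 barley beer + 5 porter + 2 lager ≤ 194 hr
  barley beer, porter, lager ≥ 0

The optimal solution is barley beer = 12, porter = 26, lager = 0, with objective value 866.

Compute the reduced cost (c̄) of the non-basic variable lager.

-6.5

Binding: malt and fermentation. Non-binding: bottling (4 unused).
Slack constraints have shadow price 0 (complementary slackness).
From A_Bᵀ y = c: 1·y_malt + 6·y_fermentation = 31; 4·y_malt + 3·y_fermentation = 19.
Solving: y_malt = 1, y_fermentation = 5.
Reduced cost of lager: c₃ − yᵀa₃ = 7.5 − (1·4 + 5·2) = 7.5 − 14 = -6.5.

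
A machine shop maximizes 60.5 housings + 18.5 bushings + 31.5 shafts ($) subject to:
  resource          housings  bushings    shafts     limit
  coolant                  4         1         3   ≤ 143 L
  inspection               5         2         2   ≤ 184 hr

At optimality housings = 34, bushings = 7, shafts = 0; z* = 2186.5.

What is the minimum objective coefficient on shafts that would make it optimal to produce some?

37.5

Both coolant and inspection are binding at x*.
Dual feasibility on the basic columns requires 4·y_coolant + 5·y_inspection = 60.5, 1·y_coolant + 2·y_inspection = 18.5.
This yields shadow prices y_coolant = 9.5, y_inspection = 4.5.
shafts enters the basis when its profit ≥ yᵀa₃ = 9.5·3 + 4.5·2 = 37.5.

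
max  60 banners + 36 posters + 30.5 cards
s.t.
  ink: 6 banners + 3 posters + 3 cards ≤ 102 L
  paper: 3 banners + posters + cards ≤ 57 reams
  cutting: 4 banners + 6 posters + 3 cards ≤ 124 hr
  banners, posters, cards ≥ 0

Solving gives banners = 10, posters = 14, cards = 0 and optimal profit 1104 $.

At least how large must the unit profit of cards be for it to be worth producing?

Binding: ink and cutting. Non-binding: paper (13 unused).
Since paper is not tight, its dual is 0.
The binding rows give the dual system: 6·y_ink + 4·y_cutting = 60 and 3·y_ink + 6·y_cutting = 36.
→ y_ink = 9 and y_cutting = 1.5.
cards enters the basis when its profit ≥ yᵀa₃ = 9·3 + 1.5·3 = 31.5.

31.5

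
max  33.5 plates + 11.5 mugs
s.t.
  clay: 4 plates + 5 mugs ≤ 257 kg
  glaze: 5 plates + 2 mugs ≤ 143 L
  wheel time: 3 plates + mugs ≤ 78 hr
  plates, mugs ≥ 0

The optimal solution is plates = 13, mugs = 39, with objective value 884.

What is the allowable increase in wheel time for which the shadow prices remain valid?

Binding constraints: glaze, wheel time. The basis is B = [[5,2],[3,1]] with det -1.
Per unit increase in wheel time, x* moves by d = (2, -5).
The basis stays optimal until mugs reaches 0; allowable increase = 7.8 hr.

7.8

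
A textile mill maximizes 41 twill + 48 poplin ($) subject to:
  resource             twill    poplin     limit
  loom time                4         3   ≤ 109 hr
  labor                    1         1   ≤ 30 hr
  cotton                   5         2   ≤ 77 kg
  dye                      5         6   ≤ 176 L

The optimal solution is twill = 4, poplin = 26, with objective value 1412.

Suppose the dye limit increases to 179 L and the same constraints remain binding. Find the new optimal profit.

Binding: labor and dye. Non-binding: loom time (15 unused), cotton (5 unused).
Slack constraints have shadow price 0 (complementary slackness).
Dual feasibility on the basic columns requires 1·y_labor + 5·y_dye = 41, 1·y_labor + 6·y_dye = 48.
Solving: y_labor = 6, y_dye = 7.
Δz = y_dye·Δb = 7 × (3) = 21, so new z* = 1412 + 21 = 1433.

1433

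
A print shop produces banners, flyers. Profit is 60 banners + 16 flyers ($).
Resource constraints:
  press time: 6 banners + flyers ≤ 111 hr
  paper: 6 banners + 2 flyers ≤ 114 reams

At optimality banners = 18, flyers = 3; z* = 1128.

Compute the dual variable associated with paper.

6

Check each constraint at x*: press time 111/111 (tight); paper 114/114 (tight).
Dual feasibility on the basic columns requires 6·y_press time + 6·y_paper = 60, 1·y_press time + 2·y_paper = 16.
Solving: y_press time = 4, y_paper = 6.
Shadow price of paper = 6.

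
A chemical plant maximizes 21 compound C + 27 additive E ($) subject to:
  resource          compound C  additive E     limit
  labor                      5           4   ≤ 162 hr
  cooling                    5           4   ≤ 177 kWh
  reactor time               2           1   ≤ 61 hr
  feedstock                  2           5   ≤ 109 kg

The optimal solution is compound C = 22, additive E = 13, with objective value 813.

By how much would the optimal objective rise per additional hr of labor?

At the optimum: labor uses 162 of 162 (binding); cooling uses 162 of 177 (slack = 15); reactor time uses 57 of 61 (slack = 4); feedstock uses 109 of 109 (binding).
By complementary slackness, y = 0 for the non-binding constraints.
The binding rows give the dual system: 5·y_labor + 2·y_feedstock = 21 and 4·y_labor + 5·y_feedstock = 27.
→ y_labor = 3 and y_feedstock = 3.
Shadow price of labor = 3.

3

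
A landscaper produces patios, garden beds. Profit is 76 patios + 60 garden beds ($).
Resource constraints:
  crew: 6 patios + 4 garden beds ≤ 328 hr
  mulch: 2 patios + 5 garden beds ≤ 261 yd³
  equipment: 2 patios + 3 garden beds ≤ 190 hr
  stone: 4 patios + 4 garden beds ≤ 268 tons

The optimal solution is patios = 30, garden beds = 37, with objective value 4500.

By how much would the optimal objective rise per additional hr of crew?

8

At the optimum: crew uses 328 of 328 (binding); mulch uses 245 of 261 (slack = 16); equipment uses 171 of 190 (slack = 19); stone uses 268 of 268 (binding).
Slack constraints have shadow price 0 (complementary slackness).
Dual feasibility on the basic columns requires 6·y_crew + 4·y_stone = 76, 4·y_crew + 4·y_stone = 60.
This yields shadow prices y_crew = 8, y_stone = 7.
Shadow price of crew = 8.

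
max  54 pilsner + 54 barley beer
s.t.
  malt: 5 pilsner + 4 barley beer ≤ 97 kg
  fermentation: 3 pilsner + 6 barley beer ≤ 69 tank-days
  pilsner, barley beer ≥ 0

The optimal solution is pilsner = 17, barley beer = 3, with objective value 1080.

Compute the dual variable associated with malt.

Both malt and fermentation are binding at x*.
From A_Bᵀ y = c: 5·y_malt + 3·y_fermentation = 54; 4·y_malt + 6·y_fermentation = 54.
This yields shadow prices y_malt = 9, y_fermentation = 3.
Shadow price of malt = 9.

9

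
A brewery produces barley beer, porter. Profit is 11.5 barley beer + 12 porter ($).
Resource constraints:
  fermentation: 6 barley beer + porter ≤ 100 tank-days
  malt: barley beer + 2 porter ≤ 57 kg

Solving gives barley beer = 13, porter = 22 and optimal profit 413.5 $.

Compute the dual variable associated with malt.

5.5

At the optimum: fermentation uses 100 of 100 (binding); malt uses 57 of 57 (binding).
Dual feasibility on the basic columns requires 6·y_fermentation + 1·y_malt = 11.5, 1·y_fermentation + 2·y_malt = 12.
Solving: y_fermentation = 1, y_malt = 5.5.
Shadow price of malt = 5.5.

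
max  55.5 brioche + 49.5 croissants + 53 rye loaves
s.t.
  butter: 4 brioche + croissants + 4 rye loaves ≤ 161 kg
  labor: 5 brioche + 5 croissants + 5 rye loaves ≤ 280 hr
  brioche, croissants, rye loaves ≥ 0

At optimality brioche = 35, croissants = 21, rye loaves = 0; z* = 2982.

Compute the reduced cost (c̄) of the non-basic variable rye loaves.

Both butter and labor are binding at x*.
From A_Bᵀ y = c: 4·y_butter + 5·y_labor = 55.5; 1·y_butter + 5·y_labor = 49.5.
→ y_butter = 2 and y_labor = 9.5.
Reduced cost of rye loaves: c₃ − yᵀa₃ = 53 − (2·4 + 9.5·5) = 53 − 55.5 = -2.5.

-2.5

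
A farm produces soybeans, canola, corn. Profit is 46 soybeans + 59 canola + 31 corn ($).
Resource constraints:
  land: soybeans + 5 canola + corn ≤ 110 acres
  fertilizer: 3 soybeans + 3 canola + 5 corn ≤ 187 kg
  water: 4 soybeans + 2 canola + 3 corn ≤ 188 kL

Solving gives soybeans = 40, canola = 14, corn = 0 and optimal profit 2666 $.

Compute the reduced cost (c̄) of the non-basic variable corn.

-5.5

Binding: land and water. Non-binding: fertilizer (25 unused).
Slack constraints have shadow price 0 (complementary slackness).
From A_Bᵀ y = c: 1·y_land + 4·y_water = 46; 5·y_land + 2·y_water = 59.
This yields shadow prices y_land = 8, y_water = 9.5.
Reduced cost of corn: c₃ − yᵀa₃ = 31 − (8·1 + 9.5·3) = 31 − 36.5 = -5.5.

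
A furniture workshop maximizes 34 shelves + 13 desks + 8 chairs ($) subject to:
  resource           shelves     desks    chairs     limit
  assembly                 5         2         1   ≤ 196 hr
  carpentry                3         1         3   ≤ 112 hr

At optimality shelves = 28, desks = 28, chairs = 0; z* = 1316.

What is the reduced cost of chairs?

At the optimum: assembly uses 196 of 196 (binding); carpentry uses 112 of 112 (binding).
From A_Bᵀ y = c: 5·y_assembly + 3·y_carpentry = 34; 2·y_assembly + 1·y_carpentry = 13.
Solving: y_assembly = 5, y_carpentry = 3.
Reduced cost of chairs: c₃ − yᵀa₃ = 8 − (5·1 + 3·3) = 8 − 14 = -6.

-6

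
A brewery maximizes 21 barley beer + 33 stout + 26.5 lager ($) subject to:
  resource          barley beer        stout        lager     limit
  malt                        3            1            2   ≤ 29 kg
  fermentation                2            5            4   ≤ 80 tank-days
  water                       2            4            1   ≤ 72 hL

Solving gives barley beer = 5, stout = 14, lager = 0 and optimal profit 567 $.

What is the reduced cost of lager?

At the optimum: malt uses 29 of 29 (binding); fermentation uses 80 of 80 (binding); water uses 66 of 72 (slack = 6).
By complementary slackness, y = 0 for the non-binding constraint.
The binding rows give the dual system: 3·y_malt + 2·y_fermentation = 21 and 1·y_malt + 5·y_fermentation = 33.
This yields shadow prices y_malt = 3, y_fermentation = 6.
Reduced cost of lager: c₃ − yᵀa₃ = 26.5 − (3·2 + 6·4) = 26.5 − 30 = -3.5.

-3.5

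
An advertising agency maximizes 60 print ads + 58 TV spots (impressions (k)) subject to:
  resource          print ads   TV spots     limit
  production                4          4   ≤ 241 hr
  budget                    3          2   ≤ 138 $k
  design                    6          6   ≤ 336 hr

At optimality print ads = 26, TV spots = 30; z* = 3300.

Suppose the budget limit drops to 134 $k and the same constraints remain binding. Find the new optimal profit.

Check each constraint at x*: production 224/241 (slack 17); budget 138/138 (tight); design 336/336 (tight).
Since production is not tight, its dual is 0.
Dual feasibility on the basic columns requires 3·y_budget + 6·y_design = 60, 2·y_budget + 6·y_design = 58.
→ y_budget = 2 and y_design = 9.
Δz = y_budget·Δb = 2 × (-4) = -8, so new z* = 3300 − 8 = 3292.

3292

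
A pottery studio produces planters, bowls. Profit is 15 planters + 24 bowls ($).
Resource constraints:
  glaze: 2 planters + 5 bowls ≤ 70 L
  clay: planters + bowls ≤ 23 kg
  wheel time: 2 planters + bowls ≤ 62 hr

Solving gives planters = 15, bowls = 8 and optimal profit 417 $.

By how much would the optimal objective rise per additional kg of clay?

Check each constraint at x*: glaze 70/70 (tight); clay 23/23 (tight); wheel time 38/62 (slack 24).
Slack constraints have shadow price 0 (complementary slackness).
The binding rows give the dual system: 2·y_glaze + 1·y_clay = 15 and 5·y_glaze + 1·y_clay = 24.
→ y_glaze = 3 and y_clay = 9.
Shadow price of clay = 9.

9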